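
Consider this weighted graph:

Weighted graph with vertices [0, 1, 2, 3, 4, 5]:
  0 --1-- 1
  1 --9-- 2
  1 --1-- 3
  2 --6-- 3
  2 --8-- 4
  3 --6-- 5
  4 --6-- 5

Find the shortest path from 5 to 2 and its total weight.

Using Dijkstra's algorithm from vertex 5:
Shortest path: 5 -> 3 -> 2
Total weight: 6 + 6 = 12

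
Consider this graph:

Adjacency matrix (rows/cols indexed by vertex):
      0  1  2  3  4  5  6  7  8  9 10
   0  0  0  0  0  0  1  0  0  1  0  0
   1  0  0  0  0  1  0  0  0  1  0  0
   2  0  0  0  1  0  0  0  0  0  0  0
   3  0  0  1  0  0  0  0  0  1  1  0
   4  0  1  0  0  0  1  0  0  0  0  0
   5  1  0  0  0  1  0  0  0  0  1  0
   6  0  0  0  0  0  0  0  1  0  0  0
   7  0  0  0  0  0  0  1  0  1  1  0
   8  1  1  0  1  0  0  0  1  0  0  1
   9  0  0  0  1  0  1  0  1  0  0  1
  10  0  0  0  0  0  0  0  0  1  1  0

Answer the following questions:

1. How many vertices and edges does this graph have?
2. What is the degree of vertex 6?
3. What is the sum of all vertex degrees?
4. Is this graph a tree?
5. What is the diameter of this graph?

Count: 11 vertices, 14 edges.
Vertex 6 has neighbors [7], degree = 1.
Handshaking lemma: 2 * 14 = 28.
A tree on 11 vertices has 10 edges. This graph has 14 edges (4 extra). Not a tree.
Diameter (longest shortest path) = 4.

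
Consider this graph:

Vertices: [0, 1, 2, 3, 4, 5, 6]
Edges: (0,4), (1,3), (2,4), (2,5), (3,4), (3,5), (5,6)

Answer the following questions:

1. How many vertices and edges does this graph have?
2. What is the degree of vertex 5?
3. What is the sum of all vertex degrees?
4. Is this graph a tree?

Count: 7 vertices, 7 edges.
Vertex 5 has neighbors [2, 3, 6], degree = 3.
Handshaking lemma: 2 * 7 = 14.
A tree on 7 vertices has 6 edges. This graph has 7 edges (1 extra). Not a tree.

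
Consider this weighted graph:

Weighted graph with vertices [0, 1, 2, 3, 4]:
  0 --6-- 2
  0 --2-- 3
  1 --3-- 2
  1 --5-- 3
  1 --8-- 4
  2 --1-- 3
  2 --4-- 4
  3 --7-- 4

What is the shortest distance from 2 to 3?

Using Dijkstra's algorithm from vertex 2:
Shortest path: 2 -> 3
Total weight: 1 = 1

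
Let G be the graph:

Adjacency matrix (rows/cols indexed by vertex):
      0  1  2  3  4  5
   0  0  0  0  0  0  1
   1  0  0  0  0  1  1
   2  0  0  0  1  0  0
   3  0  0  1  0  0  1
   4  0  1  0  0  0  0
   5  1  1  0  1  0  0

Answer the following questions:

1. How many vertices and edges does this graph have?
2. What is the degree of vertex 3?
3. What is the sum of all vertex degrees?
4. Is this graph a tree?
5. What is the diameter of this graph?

Count: 6 vertices, 5 edges.
Vertex 3 has neighbors [2, 5], degree = 2.
Handshaking lemma: 2 * 5 = 10.
A graph is a tree iff it is connected and has exactly n-1 edges. This graph is connected (all 6 vertices in one component) and has 6-1 = 5 edges. It is a tree.
Diameter (longest shortest path) = 4.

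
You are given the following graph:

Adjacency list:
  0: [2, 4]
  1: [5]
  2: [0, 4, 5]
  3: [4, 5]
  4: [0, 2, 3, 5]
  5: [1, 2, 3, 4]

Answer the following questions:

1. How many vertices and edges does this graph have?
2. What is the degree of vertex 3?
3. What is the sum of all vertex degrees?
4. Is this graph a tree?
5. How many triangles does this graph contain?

Count: 6 vertices, 8 edges.
Vertex 3 has neighbors [4, 5], degree = 2.
Handshaking lemma: 2 * 8 = 16.
A tree on 6 vertices has 5 edges. This graph has 8 edges (3 extra). Not a tree.
Number of triangles = 3.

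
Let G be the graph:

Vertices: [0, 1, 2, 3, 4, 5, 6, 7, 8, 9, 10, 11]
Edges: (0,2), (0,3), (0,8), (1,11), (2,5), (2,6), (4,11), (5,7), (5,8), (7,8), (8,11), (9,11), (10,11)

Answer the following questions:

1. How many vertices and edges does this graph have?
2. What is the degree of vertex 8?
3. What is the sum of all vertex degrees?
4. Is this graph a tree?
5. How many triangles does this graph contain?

Count: 12 vertices, 13 edges.
Vertex 8 has neighbors [0, 5, 7, 11], degree = 4.
Handshaking lemma: 2 * 13 = 26.
A tree on 12 vertices has 11 edges. This graph has 13 edges (2 extra). Not a tree.
Number of triangles = 1.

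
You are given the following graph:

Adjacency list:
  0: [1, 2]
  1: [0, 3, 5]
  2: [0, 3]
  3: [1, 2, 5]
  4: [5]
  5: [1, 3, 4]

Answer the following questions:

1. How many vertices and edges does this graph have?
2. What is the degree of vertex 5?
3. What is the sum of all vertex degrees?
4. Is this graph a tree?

Count: 6 vertices, 7 edges.
Vertex 5 has neighbors [1, 3, 4], degree = 3.
Handshaking lemma: 2 * 7 = 14.
A tree on 6 vertices has 5 edges. This graph has 7 edges (2 extra). Not a tree.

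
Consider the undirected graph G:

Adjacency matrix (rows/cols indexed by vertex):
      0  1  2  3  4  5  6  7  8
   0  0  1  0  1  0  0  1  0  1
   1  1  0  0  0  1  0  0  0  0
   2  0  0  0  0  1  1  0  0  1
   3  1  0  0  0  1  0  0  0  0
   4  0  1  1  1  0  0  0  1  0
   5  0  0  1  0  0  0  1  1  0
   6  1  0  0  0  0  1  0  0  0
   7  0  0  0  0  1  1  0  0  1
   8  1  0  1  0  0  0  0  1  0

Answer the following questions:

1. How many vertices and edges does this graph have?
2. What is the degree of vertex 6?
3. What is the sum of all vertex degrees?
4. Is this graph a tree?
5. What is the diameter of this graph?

Count: 9 vertices, 13 edges.
Vertex 6 has neighbors [0, 5], degree = 2.
Handshaking lemma: 2 * 13 = 26.
A tree on 9 vertices has 8 edges. This graph has 13 edges (5 extra). Not a tree.
Diameter (longest shortest path) = 3.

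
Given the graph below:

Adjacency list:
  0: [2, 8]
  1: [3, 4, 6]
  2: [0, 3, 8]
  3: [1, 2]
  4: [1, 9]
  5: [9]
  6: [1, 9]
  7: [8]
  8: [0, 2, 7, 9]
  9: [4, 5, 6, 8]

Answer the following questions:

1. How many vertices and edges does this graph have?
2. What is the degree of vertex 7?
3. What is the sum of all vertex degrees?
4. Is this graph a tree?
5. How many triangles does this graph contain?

Count: 10 vertices, 12 edges.
Vertex 7 has neighbors [8], degree = 1.
Handshaking lemma: 2 * 12 = 24.
A tree on 10 vertices has 9 edges. This graph has 12 edges (3 extra). Not a tree.
Number of triangles = 1.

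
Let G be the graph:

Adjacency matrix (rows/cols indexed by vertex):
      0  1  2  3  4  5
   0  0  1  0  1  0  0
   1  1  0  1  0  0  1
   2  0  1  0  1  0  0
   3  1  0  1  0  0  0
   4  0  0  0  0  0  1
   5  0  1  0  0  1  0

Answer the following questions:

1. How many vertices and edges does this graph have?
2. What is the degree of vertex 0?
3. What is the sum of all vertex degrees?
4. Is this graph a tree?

Count: 6 vertices, 6 edges.
Vertex 0 has neighbors [1, 3], degree = 2.
Handshaking lemma: 2 * 6 = 12.
A tree on 6 vertices has 5 edges. This graph has 6 edges (1 extra). Not a tree.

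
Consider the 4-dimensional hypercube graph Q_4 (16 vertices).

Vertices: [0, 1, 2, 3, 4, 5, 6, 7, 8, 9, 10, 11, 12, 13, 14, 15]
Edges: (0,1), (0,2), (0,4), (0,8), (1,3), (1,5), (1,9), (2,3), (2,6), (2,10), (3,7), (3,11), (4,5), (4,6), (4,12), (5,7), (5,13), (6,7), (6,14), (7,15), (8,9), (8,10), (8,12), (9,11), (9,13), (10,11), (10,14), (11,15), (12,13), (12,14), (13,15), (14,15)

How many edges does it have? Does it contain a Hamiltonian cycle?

Q_4 has 16 * 4 / 2 = 32 edges.
Q_4 (d >= 2) always has a Hamiltonian cycle: a 4-bit cyclic Gray code visits every vertex exactly once and returns to the start.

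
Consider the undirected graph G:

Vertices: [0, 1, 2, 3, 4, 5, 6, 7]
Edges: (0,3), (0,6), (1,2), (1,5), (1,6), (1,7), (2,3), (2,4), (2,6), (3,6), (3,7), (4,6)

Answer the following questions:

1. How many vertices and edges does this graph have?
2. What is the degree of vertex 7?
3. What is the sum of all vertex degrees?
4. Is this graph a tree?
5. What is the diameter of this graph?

Count: 8 vertices, 12 edges.
Vertex 7 has neighbors [1, 3], degree = 2.
Handshaking lemma: 2 * 12 = 24.
A tree on 8 vertices has 7 edges. This graph has 12 edges (5 extra). Not a tree.
Diameter (longest shortest path) = 3.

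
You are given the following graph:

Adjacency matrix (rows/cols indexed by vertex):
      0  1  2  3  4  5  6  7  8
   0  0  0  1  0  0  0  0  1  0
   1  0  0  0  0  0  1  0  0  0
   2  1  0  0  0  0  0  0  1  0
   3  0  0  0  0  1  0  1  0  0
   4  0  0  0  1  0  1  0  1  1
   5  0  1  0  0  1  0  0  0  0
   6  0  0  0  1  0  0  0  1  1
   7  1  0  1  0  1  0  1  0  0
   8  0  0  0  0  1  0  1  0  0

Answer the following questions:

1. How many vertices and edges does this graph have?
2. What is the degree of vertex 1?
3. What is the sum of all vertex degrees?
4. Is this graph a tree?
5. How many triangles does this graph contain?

Count: 9 vertices, 11 edges.
Vertex 1 has neighbors [5], degree = 1.
Handshaking lemma: 2 * 11 = 22.
A tree on 9 vertices has 8 edges. This graph has 11 edges (3 extra). Not a tree.
Number of triangles = 1.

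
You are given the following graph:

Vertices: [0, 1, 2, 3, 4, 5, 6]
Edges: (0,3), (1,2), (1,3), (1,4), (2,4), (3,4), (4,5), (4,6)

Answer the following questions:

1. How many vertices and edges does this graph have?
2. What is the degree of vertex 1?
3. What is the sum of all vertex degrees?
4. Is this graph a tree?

Count: 7 vertices, 8 edges.
Vertex 1 has neighbors [2, 3, 4], degree = 3.
Handshaking lemma: 2 * 8 = 16.
A tree on 7 vertices has 6 edges. This graph has 8 edges (2 extra). Not a tree.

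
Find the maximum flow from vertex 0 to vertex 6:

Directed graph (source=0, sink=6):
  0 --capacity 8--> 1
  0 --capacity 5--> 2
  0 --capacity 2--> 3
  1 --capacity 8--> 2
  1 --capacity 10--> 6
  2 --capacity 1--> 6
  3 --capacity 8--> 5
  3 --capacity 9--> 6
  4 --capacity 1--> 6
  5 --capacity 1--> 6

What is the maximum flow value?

Computing max flow:
  Flow on (0->1): 8/8
  Flow on (0->2): 1/5
  Flow on (0->3): 2/2
  Flow on (1->6): 8/10
  Flow on (2->6): 1/1
  Flow on (3->6): 2/9
Maximum flow = 11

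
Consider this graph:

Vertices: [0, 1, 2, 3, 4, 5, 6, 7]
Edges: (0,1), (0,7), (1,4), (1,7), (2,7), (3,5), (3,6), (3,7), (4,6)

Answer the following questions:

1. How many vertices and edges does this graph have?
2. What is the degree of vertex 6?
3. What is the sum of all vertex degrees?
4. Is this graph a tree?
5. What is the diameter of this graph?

Count: 8 vertices, 9 edges.
Vertex 6 has neighbors [3, 4], degree = 2.
Handshaking lemma: 2 * 9 = 18.
A tree on 8 vertices has 7 edges. This graph has 9 edges (2 extra). Not a tree.
Diameter (longest shortest path) = 3.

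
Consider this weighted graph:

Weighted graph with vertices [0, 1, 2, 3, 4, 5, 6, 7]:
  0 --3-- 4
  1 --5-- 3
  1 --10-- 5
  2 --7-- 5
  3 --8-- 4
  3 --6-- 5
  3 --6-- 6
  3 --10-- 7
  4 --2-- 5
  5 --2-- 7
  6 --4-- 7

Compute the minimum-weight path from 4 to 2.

Using Dijkstra's algorithm from vertex 4:
Shortest path: 4 -> 5 -> 2
Total weight: 2 + 7 = 9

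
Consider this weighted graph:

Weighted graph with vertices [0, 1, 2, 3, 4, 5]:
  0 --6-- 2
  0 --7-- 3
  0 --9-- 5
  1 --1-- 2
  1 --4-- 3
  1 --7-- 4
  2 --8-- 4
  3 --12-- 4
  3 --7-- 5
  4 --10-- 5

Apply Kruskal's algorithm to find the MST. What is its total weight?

Applying Kruskal's algorithm (sort edges by weight, add if no cycle):
  Add (1,2) w=1
  Add (1,3) w=4
  Add (0,2) w=6
  Skip (0,3) w=7 (creates cycle)
  Add (1,4) w=7
  Add (3,5) w=7
  Skip (2,4) w=8 (creates cycle)
  Skip (0,5) w=9 (creates cycle)
  Skip (4,5) w=10 (creates cycle)
  Skip (3,4) w=12 (creates cycle)
MST weight = 25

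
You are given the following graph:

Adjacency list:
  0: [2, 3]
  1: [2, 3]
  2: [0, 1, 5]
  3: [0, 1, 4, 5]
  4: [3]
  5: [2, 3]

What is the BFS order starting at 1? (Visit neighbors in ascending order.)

BFS from vertex 1 (neighbors processed in ascending order):
Visit order: 1, 2, 3, 0, 5, 4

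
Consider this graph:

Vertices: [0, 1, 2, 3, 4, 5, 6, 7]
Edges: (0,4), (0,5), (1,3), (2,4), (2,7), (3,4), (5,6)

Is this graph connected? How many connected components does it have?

Checking connectivity: the graph has 1 connected component(s).
All vertices are reachable from each other. The graph IS connected.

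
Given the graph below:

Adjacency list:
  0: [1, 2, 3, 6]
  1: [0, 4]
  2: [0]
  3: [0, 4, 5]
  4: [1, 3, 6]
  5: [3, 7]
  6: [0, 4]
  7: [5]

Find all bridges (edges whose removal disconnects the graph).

A bridge is an edge whose removal increases the number of connected components.
Bridges found: (0,2), (3,5), (5,7)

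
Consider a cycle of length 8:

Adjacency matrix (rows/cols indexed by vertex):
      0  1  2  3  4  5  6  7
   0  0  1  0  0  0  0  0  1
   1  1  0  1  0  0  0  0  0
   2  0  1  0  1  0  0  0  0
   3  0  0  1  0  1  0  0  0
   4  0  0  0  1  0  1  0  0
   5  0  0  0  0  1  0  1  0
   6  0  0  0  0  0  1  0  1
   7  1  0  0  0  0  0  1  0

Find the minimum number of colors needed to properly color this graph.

This is an even cycle (C_8). Even cycles are bipartite.
Chromatic number = 2.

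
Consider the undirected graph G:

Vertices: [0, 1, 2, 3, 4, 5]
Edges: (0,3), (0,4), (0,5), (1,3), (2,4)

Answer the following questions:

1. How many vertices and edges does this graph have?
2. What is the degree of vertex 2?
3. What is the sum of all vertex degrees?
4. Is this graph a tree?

Count: 6 vertices, 5 edges.
Vertex 2 has neighbors [4], degree = 1.
Handshaking lemma: 2 * 5 = 10.
A graph is a tree iff it is connected and has exactly n-1 edges. This graph is connected (all 6 vertices in one component) and has 6-1 = 5 edges. It is a tree.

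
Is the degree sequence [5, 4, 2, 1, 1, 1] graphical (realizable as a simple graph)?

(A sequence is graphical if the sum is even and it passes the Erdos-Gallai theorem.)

Sum of degrees = 14. Sum is even but fails Erdos-Gallai. The sequence is NOT graphical.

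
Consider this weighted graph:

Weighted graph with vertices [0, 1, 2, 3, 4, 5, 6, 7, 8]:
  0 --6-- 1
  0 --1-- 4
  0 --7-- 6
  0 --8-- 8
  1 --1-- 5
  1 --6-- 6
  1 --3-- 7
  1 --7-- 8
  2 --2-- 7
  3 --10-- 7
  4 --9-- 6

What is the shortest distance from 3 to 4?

Using Dijkstra's algorithm from vertex 3:
Shortest path: 3 -> 7 -> 1 -> 0 -> 4
Total weight: 10 + 3 + 6 + 1 = 20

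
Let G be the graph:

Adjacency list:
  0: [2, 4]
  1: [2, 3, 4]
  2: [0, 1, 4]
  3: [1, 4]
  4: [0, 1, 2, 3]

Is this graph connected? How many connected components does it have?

Checking connectivity: the graph has 1 connected component(s).
All vertices are reachable from each other. The graph IS connected.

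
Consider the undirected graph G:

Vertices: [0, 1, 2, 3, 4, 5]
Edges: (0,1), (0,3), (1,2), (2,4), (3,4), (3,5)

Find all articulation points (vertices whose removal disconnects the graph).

An articulation point is a vertex whose removal disconnects the graph.
Articulation points: [3]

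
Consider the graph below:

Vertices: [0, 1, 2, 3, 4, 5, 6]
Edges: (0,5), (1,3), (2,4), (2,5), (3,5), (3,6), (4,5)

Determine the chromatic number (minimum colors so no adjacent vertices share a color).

The graph has a maximum clique of size 3 (lower bound on chromatic number).
A valid 3-coloring: {0: 1, 1: 0, 2: 1, 3: 1, 4: 2, 5: 0, 6: 0}.
Chromatic number = 3.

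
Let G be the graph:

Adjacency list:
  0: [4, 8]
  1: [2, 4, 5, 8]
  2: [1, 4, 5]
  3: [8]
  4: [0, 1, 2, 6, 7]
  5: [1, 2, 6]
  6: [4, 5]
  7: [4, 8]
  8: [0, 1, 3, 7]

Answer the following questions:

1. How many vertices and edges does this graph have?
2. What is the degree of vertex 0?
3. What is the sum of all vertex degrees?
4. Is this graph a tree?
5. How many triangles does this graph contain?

Count: 9 vertices, 13 edges.
Vertex 0 has neighbors [4, 8], degree = 2.
Handshaking lemma: 2 * 13 = 26.
A tree on 9 vertices has 8 edges. This graph has 13 edges (5 extra). Not a tree.
Number of triangles = 2.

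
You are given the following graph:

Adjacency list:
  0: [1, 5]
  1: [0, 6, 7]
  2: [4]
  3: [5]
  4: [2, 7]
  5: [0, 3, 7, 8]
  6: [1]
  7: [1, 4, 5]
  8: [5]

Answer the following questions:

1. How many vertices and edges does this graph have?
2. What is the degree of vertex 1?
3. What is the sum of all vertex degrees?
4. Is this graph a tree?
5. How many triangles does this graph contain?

Count: 9 vertices, 9 edges.
Vertex 1 has neighbors [0, 6, 7], degree = 3.
Handshaking lemma: 2 * 9 = 18.
A tree on 9 vertices has 8 edges. This graph has 9 edges (1 extra). Not a tree.
Number of triangles = 0.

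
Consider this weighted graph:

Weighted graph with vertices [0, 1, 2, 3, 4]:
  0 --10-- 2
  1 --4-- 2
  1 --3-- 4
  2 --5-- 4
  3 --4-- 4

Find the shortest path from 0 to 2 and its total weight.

Using Dijkstra's algorithm from vertex 0:
Shortest path: 0 -> 2
Total weight: 10 = 10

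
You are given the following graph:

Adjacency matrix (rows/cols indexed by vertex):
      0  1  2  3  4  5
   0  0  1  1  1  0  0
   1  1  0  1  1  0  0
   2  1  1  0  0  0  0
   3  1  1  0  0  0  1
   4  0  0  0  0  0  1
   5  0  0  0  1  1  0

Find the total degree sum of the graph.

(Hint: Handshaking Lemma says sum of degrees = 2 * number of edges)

Count edges: 7 edges.
By Handshaking Lemma: sum of degrees = 2 * 7 = 14.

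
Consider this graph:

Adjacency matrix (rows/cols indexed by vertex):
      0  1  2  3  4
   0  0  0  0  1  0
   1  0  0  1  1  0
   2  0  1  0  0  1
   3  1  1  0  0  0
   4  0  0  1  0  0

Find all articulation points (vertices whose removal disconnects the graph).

An articulation point is a vertex whose removal disconnects the graph.
Articulation points: [1, 2, 3]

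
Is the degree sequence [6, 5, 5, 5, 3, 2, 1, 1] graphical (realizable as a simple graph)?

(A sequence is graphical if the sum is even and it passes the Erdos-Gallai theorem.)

Sum of degrees = 28. Sum is even but fails Erdos-Gallai. The sequence is NOT graphical.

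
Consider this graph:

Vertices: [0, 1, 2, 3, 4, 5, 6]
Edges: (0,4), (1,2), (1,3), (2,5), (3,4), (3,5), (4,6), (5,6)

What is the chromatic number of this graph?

The graph has a maximum clique of size 2 (lower bound on chromatic number).
A valid 2-coloring: {0: 0, 1: 1, 2: 0, 3: 0, 4: 1, 5: 1, 6: 0}.
Chromatic number = 2.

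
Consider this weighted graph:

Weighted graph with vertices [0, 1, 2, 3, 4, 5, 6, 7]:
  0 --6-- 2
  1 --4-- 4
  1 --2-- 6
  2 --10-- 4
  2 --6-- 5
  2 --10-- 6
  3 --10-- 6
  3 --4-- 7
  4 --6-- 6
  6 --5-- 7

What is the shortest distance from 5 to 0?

Using Dijkstra's algorithm from vertex 5:
Shortest path: 5 -> 2 -> 0
Total weight: 6 + 6 = 12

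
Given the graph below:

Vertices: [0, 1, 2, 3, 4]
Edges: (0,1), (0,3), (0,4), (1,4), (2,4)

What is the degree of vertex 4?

Vertex 4 has neighbors [0, 1, 2], so deg(4) = 3.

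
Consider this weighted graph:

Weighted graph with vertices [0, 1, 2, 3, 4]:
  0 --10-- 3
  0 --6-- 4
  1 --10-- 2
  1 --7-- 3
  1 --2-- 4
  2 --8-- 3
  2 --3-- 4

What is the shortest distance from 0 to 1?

Using Dijkstra's algorithm from vertex 0:
Shortest path: 0 -> 4 -> 1
Total weight: 6 + 2 = 8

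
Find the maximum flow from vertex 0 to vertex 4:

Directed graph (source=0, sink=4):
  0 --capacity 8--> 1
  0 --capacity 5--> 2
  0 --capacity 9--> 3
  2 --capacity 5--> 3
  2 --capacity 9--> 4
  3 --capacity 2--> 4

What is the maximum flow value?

Computing max flow:
  Flow on (0->2): 5/5
  Flow on (0->3): 2/9
  Flow on (2->4): 5/9
  Flow on (3->4): 2/2
Maximum flow = 7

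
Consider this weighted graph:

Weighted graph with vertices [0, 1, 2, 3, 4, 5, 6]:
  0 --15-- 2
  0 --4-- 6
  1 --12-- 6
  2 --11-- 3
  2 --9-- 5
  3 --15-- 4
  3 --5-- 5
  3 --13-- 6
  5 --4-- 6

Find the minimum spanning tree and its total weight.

Applying Kruskal's algorithm (sort edges by weight, add if no cycle):
  Add (0,6) w=4
  Add (5,6) w=4
  Add (3,5) w=5
  Add (2,5) w=9
  Skip (2,3) w=11 (creates cycle)
  Add (1,6) w=12
  Skip (3,6) w=13 (creates cycle)
  Skip (0,2) w=15 (creates cycle)
  Add (3,4) w=15
MST weight = 49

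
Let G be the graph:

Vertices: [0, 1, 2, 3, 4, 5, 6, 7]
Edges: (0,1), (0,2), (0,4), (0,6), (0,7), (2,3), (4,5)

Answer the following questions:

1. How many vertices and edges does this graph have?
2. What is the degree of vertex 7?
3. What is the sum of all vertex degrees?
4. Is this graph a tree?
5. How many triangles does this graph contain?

Count: 8 vertices, 7 edges.
Vertex 7 has neighbors [0], degree = 1.
Handshaking lemma: 2 * 7 = 14.
A graph is a tree iff it is connected and has exactly n-1 edges. This graph is connected (all 8 vertices in one component) and has 8-1 = 7 edges. It is a tree.
Number of triangles = 0.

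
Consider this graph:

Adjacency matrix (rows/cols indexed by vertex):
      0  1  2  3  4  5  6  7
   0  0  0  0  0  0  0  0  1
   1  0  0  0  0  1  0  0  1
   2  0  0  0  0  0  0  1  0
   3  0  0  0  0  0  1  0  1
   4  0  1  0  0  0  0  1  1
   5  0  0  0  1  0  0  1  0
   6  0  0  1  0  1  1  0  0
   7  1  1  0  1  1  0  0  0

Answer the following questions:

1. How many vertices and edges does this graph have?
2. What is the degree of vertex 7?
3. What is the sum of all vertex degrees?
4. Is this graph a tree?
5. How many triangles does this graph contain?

Count: 8 vertices, 9 edges.
Vertex 7 has neighbors [0, 1, 3, 4], degree = 4.
Handshaking lemma: 2 * 9 = 18.
A tree on 8 vertices has 7 edges. This graph has 9 edges (2 extra). Not a tree.
Number of triangles = 1.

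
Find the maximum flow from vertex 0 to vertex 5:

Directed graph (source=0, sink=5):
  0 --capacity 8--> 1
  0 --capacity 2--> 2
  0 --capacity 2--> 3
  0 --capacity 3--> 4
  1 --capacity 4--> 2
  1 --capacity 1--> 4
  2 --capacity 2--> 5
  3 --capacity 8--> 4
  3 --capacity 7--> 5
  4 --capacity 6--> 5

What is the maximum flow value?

Computing max flow:
  Flow on (0->1): 3/8
  Flow on (0->3): 2/2
  Flow on (0->4): 3/3
  Flow on (1->2): 2/4
  Flow on (1->4): 1/1
  Flow on (2->5): 2/2
  Flow on (3->5): 2/7
  Flow on (4->5): 4/6
Maximum flow = 8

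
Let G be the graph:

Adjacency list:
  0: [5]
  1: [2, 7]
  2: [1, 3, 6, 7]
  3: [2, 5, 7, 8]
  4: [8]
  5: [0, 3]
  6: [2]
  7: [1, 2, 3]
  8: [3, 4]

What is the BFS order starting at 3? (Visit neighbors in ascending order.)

BFS from vertex 3 (neighbors processed in ascending order):
Visit order: 3, 2, 5, 7, 8, 1, 6, 0, 4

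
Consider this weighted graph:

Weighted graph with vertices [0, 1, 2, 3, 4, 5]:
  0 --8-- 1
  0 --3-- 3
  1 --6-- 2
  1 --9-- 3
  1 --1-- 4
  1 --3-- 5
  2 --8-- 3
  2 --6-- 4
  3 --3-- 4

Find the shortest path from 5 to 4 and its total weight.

Using Dijkstra's algorithm from vertex 5:
Shortest path: 5 -> 1 -> 4
Total weight: 3 + 1 = 4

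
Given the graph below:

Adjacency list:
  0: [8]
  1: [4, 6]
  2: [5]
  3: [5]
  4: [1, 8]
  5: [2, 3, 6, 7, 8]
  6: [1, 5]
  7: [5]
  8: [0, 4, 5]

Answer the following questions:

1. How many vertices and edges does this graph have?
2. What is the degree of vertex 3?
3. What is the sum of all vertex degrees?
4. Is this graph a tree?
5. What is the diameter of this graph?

Count: 9 vertices, 9 edges.
Vertex 3 has neighbors [5], degree = 1.
Handshaking lemma: 2 * 9 = 18.
A tree on 9 vertices has 8 edges. This graph has 9 edges (1 extra). Not a tree.
Diameter (longest shortest path) = 3.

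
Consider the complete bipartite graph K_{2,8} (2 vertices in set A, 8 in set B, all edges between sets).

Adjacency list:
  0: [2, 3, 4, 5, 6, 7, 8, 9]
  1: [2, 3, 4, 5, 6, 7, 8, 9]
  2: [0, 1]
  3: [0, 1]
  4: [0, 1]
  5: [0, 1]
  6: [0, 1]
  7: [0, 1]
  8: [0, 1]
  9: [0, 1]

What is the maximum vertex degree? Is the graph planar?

Set-A vertices have degree 8; set-B vertices have degree 2. Maximum degree = max(2,8) = 8.
min(2,8) <= 2, so K_{2,8} avoids a K_{3,3} subdivision and is planar.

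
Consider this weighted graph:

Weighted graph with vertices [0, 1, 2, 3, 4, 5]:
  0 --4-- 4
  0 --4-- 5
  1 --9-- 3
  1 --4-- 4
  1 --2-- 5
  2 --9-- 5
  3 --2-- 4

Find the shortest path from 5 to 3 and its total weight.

Using Dijkstra's algorithm from vertex 5:
Shortest path: 5 -> 1 -> 4 -> 3
Total weight: 2 + 4 + 2 = 8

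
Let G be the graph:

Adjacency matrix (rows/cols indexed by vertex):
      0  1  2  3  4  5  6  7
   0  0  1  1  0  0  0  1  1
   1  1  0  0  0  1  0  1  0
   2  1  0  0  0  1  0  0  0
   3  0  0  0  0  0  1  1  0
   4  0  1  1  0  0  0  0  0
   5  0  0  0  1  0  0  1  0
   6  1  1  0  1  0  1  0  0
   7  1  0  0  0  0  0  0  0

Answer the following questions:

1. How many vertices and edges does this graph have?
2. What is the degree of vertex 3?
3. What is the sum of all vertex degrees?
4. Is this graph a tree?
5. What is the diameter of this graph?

Count: 8 vertices, 10 edges.
Vertex 3 has neighbors [5, 6], degree = 2.
Handshaking lemma: 2 * 10 = 20.
A tree on 8 vertices has 7 edges. This graph has 10 edges (3 extra). Not a tree.
Diameter (longest shortest path) = 3.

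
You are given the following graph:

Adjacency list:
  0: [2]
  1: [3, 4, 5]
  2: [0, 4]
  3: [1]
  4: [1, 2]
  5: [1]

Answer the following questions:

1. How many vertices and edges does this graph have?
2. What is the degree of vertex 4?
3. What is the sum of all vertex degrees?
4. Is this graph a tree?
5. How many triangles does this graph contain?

Count: 6 vertices, 5 edges.
Vertex 4 has neighbors [1, 2], degree = 2.
Handshaking lemma: 2 * 5 = 10.
A graph is a tree iff it is connected and has exactly n-1 edges. This graph is connected (all 6 vertices in one component) and has 6-1 = 5 edges. It is a tree.
Number of triangles = 0.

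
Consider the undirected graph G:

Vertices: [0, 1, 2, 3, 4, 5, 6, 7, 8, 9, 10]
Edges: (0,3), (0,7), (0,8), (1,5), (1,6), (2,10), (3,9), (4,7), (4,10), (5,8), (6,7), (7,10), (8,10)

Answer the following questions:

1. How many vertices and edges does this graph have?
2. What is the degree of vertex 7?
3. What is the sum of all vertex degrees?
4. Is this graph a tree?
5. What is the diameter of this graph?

Count: 11 vertices, 13 edges.
Vertex 7 has neighbors [0, 4, 6, 10], degree = 4.
Handshaking lemma: 2 * 13 = 26.
A tree on 11 vertices has 10 edges. This graph has 13 edges (3 extra). Not a tree.
Diameter (longest shortest path) = 5.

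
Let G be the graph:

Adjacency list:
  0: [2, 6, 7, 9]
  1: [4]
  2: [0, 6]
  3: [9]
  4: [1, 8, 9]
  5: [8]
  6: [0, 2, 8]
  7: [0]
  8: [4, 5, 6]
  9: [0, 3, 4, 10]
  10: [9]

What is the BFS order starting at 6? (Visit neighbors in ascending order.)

BFS from vertex 6 (neighbors processed in ascending order):
Visit order: 6, 0, 2, 8, 7, 9, 4, 5, 3, 10, 1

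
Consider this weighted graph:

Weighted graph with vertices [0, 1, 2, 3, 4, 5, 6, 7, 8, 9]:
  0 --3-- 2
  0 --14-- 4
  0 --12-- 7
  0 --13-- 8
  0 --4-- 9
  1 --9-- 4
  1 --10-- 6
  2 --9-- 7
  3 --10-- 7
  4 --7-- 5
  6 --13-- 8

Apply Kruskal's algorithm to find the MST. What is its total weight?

Applying Kruskal's algorithm (sort edges by weight, add if no cycle):
  Add (0,2) w=3
  Add (0,9) w=4
  Add (4,5) w=7
  Add (1,4) w=9
  Add (2,7) w=9
  Add (1,6) w=10
  Add (3,7) w=10
  Skip (0,7) w=12 (creates cycle)
  Add (0,8) w=13
  Add (6,8) w=13
  Skip (0,4) w=14 (creates cycle)
MST weight = 78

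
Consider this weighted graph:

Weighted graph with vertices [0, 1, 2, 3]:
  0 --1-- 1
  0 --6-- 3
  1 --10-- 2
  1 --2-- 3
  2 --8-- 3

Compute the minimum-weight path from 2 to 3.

Using Dijkstra's algorithm from vertex 2:
Shortest path: 2 -> 3
Total weight: 8 = 8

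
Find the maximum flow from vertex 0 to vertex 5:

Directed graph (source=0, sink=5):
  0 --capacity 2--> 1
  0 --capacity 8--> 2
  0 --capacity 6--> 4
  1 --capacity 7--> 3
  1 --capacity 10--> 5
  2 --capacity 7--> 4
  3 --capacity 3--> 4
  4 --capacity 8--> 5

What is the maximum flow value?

Computing max flow:
  Flow on (0->1): 2/2
  Flow on (0->2): 7/8
  Flow on (0->4): 1/6
  Flow on (1->5): 2/10
  Flow on (2->4): 7/7
  Flow on (4->5): 8/8
Maximum flow = 10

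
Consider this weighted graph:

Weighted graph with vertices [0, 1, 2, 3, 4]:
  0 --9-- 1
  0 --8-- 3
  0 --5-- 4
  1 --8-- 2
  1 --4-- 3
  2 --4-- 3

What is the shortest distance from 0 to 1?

Using Dijkstra's algorithm from vertex 0:
Shortest path: 0 -> 1
Total weight: 9 = 9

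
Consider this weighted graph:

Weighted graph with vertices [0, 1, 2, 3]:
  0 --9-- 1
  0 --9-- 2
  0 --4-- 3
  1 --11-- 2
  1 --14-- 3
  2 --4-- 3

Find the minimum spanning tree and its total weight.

Applying Kruskal's algorithm (sort edges by weight, add if no cycle):
  Add (0,3) w=4
  Add (2,3) w=4
  Skip (0,2) w=9 (creates cycle)
  Add (0,1) w=9
  Skip (1,2) w=11 (creates cycle)
  Skip (1,3) w=14 (creates cycle)
MST weight = 17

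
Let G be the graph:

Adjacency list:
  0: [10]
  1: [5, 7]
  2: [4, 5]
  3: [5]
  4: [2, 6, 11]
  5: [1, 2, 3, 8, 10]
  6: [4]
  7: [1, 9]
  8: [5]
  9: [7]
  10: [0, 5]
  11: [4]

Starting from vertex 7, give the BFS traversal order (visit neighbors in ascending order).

BFS from vertex 7 (neighbors processed in ascending order):
Visit order: 7, 1, 9, 5, 2, 3, 8, 10, 4, 0, 6, 11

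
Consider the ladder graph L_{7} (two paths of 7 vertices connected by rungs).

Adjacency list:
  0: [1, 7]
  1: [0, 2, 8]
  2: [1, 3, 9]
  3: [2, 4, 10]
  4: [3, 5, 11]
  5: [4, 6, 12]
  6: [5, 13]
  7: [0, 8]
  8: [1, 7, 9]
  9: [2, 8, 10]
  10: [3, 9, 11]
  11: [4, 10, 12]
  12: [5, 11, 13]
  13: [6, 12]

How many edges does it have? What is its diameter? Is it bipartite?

Ladder graph L_{7}: 7 rungs + 2 * (7-1) path edges = 7 + 12 = 19 edges.
Diameter = 7.
Ladder graphs are bipartite (alternating coloring along each path).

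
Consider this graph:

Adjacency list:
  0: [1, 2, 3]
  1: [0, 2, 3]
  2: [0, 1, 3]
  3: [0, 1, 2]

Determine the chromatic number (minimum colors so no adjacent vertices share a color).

The graph has a maximum clique of size 4 (lower bound on chromatic number).
A valid 4-coloring: {0: 0, 1: 1, 2: 2, 3: 3}.
Chromatic number = 4.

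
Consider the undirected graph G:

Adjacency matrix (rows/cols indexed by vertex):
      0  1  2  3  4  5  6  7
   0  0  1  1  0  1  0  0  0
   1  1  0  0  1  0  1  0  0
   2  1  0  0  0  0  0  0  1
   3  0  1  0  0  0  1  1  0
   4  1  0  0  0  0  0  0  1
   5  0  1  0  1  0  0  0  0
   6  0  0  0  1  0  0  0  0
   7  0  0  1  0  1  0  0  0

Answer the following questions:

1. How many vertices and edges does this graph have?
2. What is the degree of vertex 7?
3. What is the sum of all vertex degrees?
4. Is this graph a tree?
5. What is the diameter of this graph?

Count: 8 vertices, 9 edges.
Vertex 7 has neighbors [2, 4], degree = 2.
Handshaking lemma: 2 * 9 = 18.
A tree on 8 vertices has 7 edges. This graph has 9 edges (2 extra). Not a tree.
Diameter (longest shortest path) = 5.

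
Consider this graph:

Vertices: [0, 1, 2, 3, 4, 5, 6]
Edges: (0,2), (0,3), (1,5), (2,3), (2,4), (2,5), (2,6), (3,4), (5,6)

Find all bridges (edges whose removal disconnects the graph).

A bridge is an edge whose removal increases the number of connected components.
Bridges found: (1,5)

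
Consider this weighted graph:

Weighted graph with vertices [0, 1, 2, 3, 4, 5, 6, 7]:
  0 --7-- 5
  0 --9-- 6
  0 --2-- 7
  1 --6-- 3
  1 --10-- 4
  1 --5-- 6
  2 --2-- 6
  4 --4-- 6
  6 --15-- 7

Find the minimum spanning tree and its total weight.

Applying Kruskal's algorithm (sort edges by weight, add if no cycle):
  Add (0,7) w=2
  Add (2,6) w=2
  Add (4,6) w=4
  Add (1,6) w=5
  Add (1,3) w=6
  Add (0,5) w=7
  Add (0,6) w=9
  Skip (1,4) w=10 (creates cycle)
  Skip (6,7) w=15 (creates cycle)
MST weight = 35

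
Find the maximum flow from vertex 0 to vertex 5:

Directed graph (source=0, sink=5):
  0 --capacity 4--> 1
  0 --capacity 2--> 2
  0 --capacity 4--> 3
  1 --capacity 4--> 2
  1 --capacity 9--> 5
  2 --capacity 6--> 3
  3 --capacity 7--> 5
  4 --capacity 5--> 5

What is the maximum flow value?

Computing max flow:
  Flow on (0->1): 4/4
  Flow on (0->2): 2/2
  Flow on (0->3): 4/4
  Flow on (1->5): 4/9
  Flow on (2->3): 2/6
  Flow on (3->5): 6/7
Maximum flow = 10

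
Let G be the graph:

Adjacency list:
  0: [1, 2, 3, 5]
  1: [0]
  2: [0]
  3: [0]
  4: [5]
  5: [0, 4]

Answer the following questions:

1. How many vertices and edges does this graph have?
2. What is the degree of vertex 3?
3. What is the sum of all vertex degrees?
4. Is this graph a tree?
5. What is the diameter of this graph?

Count: 6 vertices, 5 edges.
Vertex 3 has neighbors [0], degree = 1.
Handshaking lemma: 2 * 5 = 10.
A graph is a tree iff it is connected and has exactly n-1 edges. This graph is connected (all 6 vertices in one component) and has 6-1 = 5 edges. It is a tree.
Diameter (longest shortest path) = 3.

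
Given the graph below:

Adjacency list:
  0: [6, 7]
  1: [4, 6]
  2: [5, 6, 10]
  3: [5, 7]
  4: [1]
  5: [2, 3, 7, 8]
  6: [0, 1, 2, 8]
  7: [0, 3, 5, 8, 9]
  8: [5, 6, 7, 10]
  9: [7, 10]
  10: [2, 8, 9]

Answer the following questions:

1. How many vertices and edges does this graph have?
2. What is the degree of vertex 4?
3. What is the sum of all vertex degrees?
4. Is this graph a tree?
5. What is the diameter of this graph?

Count: 11 vertices, 16 edges.
Vertex 4 has neighbors [1], degree = 1.
Handshaking lemma: 2 * 16 = 32.
A tree on 11 vertices has 10 edges. This graph has 16 edges (6 extra). Not a tree.
Diameter (longest shortest path) = 5.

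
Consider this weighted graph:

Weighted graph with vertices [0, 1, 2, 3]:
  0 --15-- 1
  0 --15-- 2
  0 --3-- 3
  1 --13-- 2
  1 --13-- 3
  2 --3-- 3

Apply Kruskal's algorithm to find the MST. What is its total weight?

Applying Kruskal's algorithm (sort edges by weight, add if no cycle):
  Add (0,3) w=3
  Add (2,3) w=3
  Add (1,3) w=13
  Skip (1,2) w=13 (creates cycle)
  Skip (0,2) w=15 (creates cycle)
  Skip (0,1) w=15 (creates cycle)
MST weight = 19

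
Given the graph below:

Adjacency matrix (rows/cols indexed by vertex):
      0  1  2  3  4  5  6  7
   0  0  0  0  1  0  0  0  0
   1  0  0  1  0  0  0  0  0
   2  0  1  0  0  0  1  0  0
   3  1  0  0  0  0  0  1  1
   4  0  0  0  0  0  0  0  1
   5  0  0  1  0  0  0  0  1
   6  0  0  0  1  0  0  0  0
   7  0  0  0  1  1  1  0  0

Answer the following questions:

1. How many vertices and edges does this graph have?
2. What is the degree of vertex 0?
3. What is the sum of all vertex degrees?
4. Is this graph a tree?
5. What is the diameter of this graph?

Count: 8 vertices, 7 edges.
Vertex 0 has neighbors [3], degree = 1.
Handshaking lemma: 2 * 7 = 14.
A graph is a tree iff it is connected and has exactly n-1 edges. This graph is connected (all 8 vertices in one component) and has 8-1 = 7 edges. It is a tree.
Diameter (longest shortest path) = 5.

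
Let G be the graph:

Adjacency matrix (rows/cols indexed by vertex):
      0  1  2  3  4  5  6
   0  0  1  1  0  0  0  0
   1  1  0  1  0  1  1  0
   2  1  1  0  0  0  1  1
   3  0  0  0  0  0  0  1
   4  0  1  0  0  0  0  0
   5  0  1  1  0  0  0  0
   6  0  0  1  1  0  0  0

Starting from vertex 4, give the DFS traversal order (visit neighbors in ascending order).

DFS from vertex 4 (neighbors processed in ascending order):
Visit order: 4, 1, 0, 2, 5, 6, 3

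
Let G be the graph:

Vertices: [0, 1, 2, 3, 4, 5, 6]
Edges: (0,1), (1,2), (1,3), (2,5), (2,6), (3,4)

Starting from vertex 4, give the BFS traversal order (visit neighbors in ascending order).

BFS from vertex 4 (neighbors processed in ascending order):
Visit order: 4, 3, 1, 0, 2, 5, 6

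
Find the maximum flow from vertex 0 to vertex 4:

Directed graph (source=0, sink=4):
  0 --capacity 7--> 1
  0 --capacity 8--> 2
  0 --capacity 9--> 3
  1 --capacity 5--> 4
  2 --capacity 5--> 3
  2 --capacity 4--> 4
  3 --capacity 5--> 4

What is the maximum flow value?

Computing max flow:
  Flow on (0->1): 5/7
  Flow on (0->2): 4/8
  Flow on (0->3): 5/9
  Flow on (1->4): 5/5
  Flow on (2->4): 4/4
  Flow on (3->4): 5/5
Maximum flow = 14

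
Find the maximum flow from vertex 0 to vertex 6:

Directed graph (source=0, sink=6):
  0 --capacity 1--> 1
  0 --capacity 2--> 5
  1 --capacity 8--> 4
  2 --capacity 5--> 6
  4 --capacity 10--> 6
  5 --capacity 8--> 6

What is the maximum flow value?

Computing max flow:
  Flow on (0->1): 1/1
  Flow on (0->5): 2/2
  Flow on (1->4): 1/8
  Flow on (4->6): 1/10
  Flow on (5->6): 2/8
Maximum flow = 3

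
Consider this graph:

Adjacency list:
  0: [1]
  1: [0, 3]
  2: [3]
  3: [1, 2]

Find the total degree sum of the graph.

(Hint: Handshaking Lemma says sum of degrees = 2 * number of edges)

Count edges: 3 edges.
By Handshaking Lemma: sum of degrees = 2 * 3 = 6.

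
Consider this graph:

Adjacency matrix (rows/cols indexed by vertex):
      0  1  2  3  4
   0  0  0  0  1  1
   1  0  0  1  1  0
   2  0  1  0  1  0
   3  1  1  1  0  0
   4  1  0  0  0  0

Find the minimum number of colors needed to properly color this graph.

The graph has a maximum clique of size 3 (lower bound on chromatic number).
A valid 3-coloring: {0: 1, 1: 1, 2: 2, 3: 0, 4: 0}.
Chromatic number = 3.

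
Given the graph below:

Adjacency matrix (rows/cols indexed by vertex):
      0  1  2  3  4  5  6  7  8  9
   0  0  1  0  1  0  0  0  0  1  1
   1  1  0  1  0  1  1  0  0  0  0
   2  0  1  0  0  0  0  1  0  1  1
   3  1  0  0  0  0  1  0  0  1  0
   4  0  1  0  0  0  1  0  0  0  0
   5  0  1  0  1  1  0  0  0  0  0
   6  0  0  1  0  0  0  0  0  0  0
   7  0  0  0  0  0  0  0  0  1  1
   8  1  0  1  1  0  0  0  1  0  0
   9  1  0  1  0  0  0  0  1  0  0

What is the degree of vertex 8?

Vertex 8 has neighbors [0, 2, 3, 7], so deg(8) = 4.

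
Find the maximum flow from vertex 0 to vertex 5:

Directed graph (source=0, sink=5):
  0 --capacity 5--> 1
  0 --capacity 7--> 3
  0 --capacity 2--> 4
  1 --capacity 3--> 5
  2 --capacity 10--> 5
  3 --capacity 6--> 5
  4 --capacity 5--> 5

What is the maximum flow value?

Computing max flow:
  Flow on (0->1): 3/5
  Flow on (0->3): 6/7
  Flow on (0->4): 2/2
  Flow on (1->5): 3/3
  Flow on (3->5): 6/6
  Flow on (4->5): 2/5
Maximum flow = 11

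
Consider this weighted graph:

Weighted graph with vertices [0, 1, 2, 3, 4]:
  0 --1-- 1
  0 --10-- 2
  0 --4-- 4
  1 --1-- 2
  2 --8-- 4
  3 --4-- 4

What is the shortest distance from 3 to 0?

Using Dijkstra's algorithm from vertex 3:
Shortest path: 3 -> 4 -> 0
Total weight: 4 + 4 = 8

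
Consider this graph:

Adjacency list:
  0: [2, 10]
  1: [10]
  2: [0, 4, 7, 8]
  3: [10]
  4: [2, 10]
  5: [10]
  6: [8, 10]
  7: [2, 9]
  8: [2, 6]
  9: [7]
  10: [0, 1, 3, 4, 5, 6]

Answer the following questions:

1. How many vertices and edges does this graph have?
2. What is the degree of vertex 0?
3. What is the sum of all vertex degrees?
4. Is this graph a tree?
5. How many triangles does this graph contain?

Count: 11 vertices, 12 edges.
Vertex 0 has neighbors [2, 10], degree = 2.
Handshaking lemma: 2 * 12 = 24.
A tree on 11 vertices has 10 edges. This graph has 12 edges (2 extra). Not a tree.
Number of triangles = 0.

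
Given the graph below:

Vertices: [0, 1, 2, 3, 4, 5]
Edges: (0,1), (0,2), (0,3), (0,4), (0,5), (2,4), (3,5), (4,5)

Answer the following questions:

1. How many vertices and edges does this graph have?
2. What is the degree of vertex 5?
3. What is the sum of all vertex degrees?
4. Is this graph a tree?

Count: 6 vertices, 8 edges.
Vertex 5 has neighbors [0, 3, 4], degree = 3.
Handshaking lemma: 2 * 8 = 16.
A tree on 6 vertices has 5 edges. This graph has 8 edges (3 extra). Not a tree.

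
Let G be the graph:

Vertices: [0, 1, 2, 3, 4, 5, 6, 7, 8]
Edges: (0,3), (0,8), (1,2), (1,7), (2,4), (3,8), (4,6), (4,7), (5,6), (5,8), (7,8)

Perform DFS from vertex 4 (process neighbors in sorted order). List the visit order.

DFS from vertex 4 (neighbors processed in ascending order):
Visit order: 4, 2, 1, 7, 8, 0, 3, 5, 6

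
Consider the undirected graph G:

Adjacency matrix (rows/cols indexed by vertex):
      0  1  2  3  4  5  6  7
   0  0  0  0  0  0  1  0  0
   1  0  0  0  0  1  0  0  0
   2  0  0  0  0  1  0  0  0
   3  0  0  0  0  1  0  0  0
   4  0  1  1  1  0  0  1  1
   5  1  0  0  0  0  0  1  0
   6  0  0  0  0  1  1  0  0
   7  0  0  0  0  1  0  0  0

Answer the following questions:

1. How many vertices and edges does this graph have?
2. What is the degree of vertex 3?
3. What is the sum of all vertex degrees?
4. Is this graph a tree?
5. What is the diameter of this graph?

Count: 8 vertices, 7 edges.
Vertex 3 has neighbors [4], degree = 1.
Handshaking lemma: 2 * 7 = 14.
A graph is a tree iff it is connected and has exactly n-1 edges. This graph is connected (all 8 vertices in one component) and has 8-1 = 7 edges. It is a tree.
Diameter (longest shortest path) = 4.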